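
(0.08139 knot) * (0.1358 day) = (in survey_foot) 1612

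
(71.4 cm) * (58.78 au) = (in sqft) 6.758e+13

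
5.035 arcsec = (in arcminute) 0.08392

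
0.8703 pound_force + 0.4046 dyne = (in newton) 3.871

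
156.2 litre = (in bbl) 0.9825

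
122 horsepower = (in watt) 9.098e+04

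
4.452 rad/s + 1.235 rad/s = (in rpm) 54.31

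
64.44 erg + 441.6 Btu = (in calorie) 1.114e+05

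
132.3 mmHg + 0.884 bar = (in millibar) 1060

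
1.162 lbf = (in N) 5.169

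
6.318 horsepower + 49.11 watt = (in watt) 4760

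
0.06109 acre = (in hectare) 0.02472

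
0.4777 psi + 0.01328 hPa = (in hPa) 32.95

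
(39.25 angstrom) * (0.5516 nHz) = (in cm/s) 2.165e-16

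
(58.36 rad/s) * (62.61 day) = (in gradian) 2.01e+10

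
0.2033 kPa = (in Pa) 203.3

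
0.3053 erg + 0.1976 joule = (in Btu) 0.0001873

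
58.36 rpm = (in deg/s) 350.2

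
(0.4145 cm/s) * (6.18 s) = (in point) 72.61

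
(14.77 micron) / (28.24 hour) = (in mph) 3.25e-10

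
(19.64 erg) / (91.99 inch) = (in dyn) 0.08406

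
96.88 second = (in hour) 0.02691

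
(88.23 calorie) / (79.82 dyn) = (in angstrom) 4.625e+15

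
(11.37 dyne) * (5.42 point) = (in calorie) 5.196e-08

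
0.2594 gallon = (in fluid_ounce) 33.2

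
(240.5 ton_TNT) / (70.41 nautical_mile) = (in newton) 7.717e+06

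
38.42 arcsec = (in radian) 0.0001863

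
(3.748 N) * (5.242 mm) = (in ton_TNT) 4.696e-12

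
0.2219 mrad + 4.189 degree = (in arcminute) 252.1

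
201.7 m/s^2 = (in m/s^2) 201.7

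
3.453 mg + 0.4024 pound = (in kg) 0.1825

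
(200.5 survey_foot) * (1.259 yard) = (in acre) 0.01738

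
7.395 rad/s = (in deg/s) 423.7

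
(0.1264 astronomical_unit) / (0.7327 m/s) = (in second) 2.581e+10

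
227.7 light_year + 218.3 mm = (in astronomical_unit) 1.44e+07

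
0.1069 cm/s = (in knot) 0.002078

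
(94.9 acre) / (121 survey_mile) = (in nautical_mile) 0.001065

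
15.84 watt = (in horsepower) 0.02124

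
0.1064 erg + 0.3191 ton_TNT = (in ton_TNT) 0.3191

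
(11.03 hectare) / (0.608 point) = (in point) 1.458e+12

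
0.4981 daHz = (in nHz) 4.981e+09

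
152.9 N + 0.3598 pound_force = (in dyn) 1.545e+07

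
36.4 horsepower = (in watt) 2.714e+04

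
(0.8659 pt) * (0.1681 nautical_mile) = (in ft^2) 1.024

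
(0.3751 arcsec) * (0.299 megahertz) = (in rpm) 5.192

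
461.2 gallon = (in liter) 1746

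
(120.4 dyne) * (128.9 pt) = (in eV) 3.417e+14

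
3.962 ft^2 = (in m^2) 0.3681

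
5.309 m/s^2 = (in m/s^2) 5.309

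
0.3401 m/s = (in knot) 0.6611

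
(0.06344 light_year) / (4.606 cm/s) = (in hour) 3.62e+12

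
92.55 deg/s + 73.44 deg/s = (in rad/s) 2.897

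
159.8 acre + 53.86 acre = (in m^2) 8.647e+05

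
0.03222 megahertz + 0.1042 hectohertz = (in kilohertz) 32.23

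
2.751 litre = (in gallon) 0.7267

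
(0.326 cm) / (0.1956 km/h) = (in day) 6.944e-07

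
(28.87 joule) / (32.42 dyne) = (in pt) 2.524e+08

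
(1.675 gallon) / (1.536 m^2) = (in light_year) 4.363e-19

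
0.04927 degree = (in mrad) 0.8599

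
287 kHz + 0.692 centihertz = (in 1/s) 2.87e+05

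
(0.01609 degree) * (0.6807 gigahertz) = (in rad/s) 1.912e+05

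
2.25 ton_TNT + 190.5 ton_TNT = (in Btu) 7.644e+08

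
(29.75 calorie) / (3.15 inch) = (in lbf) 349.7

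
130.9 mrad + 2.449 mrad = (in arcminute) 458.4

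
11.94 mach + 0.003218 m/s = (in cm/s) 4.066e+05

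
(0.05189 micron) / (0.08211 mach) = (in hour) 5.155e-13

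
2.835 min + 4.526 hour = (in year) 0.0005221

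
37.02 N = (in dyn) 3.702e+06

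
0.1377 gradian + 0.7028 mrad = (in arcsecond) 591.1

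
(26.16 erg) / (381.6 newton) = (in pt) 1.943e-05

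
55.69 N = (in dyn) 5.569e+06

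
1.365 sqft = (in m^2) 0.1268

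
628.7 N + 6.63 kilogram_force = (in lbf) 156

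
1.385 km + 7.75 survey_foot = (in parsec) 4.496e-14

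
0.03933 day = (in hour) 0.9439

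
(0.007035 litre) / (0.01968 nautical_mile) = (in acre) 4.77e-11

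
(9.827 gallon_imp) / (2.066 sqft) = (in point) 659.8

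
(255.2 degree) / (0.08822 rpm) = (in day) 0.00558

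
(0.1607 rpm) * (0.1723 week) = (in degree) 1.005e+05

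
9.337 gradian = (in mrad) 146.7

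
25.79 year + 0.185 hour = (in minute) 1.356e+07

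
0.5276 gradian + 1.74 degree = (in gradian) 2.461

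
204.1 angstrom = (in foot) 6.696e-08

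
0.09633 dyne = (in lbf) 2.166e-07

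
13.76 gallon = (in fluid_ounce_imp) 1833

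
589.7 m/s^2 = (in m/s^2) 589.7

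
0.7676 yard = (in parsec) 2.275e-17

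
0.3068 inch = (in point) 22.09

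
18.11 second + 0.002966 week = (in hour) 0.5033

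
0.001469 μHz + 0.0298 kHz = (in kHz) 0.0298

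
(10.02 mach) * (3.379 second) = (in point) 3.268e+07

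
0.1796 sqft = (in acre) 4.123e-06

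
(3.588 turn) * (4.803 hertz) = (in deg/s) 6204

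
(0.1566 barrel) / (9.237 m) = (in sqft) 0.02901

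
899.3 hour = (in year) 0.1027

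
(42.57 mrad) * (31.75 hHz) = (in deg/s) 7744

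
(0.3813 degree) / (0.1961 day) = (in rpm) 3.751e-06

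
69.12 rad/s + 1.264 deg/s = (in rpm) 660.3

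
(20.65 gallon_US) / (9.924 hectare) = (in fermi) 7.877e+08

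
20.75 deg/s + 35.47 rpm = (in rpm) 38.93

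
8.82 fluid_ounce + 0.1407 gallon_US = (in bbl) 0.004991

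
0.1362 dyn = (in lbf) 3.062e-07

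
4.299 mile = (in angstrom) 6.919e+13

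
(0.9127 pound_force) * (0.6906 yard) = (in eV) 1.6e+19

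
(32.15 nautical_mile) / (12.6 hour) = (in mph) 2.936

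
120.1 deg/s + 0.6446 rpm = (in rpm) 20.66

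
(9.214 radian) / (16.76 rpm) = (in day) 6.076e-05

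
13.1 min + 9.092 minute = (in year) 4.222e-05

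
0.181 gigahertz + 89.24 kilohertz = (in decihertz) 1.811e+09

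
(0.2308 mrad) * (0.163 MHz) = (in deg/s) 2155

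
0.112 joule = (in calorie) 0.02677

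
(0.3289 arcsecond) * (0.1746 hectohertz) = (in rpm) 0.0002659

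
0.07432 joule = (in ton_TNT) 1.776e-11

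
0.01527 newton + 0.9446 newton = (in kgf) 0.09788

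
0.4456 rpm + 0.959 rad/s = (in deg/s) 57.62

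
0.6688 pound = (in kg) 0.3034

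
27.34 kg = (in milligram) 2.734e+07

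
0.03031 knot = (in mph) 0.03488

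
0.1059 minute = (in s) 6.354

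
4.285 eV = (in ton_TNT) 1.641e-28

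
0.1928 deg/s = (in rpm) 0.03213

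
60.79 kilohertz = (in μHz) 6.079e+10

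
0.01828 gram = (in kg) 1.828e-05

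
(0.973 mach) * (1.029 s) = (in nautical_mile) 0.1841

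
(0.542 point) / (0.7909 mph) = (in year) 1.715e-11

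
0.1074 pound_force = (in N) 0.4777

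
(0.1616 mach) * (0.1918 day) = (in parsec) 2.955e-11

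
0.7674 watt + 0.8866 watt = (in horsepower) 0.002218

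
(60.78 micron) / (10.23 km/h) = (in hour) 5.941e-09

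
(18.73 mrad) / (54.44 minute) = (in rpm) 5.476e-05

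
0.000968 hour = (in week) 5.762e-06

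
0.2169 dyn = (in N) 2.169e-06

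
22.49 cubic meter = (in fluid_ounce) 7.605e+05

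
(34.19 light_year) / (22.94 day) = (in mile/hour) 3.651e+11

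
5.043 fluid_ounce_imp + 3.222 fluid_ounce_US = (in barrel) 0.001501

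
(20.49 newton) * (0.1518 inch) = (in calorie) 0.01888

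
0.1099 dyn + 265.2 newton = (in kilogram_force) 27.04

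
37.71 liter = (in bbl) 0.2372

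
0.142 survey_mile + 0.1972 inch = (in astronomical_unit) 1.528e-09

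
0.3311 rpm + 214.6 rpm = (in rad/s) 22.51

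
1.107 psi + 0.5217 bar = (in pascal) 5.98e+04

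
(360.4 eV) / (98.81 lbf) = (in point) 3.724e-16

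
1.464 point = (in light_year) 5.459e-20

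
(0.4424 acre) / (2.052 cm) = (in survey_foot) 2.862e+05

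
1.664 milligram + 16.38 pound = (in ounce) 262.1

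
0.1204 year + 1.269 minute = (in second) 3.797e+06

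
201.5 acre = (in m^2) 8.154e+05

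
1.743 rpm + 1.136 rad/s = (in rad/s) 1.319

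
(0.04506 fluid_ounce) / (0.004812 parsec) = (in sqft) 9.66e-20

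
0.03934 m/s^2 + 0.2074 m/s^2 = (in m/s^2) 0.2467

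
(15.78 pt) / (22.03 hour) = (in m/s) 7.019e-08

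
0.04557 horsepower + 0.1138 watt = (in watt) 34.1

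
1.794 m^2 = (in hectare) 0.0001794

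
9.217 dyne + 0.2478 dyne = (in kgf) 9.651e-06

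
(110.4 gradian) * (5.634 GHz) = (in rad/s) 9.77e+09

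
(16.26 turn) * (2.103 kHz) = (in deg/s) 1.231e+07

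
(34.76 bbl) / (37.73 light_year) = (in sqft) 1.666e-16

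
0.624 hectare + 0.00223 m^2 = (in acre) 1.542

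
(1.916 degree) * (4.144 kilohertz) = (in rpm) 1323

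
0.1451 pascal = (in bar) 1.451e-06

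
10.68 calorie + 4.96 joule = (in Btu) 0.04705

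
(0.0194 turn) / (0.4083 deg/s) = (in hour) 0.004751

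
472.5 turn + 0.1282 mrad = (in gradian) 1.89e+05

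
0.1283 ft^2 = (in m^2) 0.01192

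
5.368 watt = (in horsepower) 0.007199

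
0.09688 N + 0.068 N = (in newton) 0.1649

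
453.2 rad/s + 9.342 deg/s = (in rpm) 4329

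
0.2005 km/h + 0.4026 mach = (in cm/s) 1.371e+04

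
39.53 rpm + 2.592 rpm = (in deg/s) 252.7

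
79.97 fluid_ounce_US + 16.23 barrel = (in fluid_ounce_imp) 9.09e+04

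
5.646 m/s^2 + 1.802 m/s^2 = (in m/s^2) 7.448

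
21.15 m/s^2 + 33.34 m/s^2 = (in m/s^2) 54.49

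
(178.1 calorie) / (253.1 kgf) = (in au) 2.007e-12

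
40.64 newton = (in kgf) 4.144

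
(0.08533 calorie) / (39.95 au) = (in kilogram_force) 6.092e-15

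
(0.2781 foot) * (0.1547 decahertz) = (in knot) 0.2549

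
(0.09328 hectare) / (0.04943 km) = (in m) 18.87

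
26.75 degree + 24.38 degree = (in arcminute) 3068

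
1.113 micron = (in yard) 1.217e-06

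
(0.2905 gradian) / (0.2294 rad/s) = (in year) 6.308e-10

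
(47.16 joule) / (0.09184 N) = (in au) 3.433e-09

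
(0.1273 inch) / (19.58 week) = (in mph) 6.108e-10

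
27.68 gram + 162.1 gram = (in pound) 0.4184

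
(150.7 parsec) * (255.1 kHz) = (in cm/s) 1.186e+26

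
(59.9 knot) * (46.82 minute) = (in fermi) 8.657e+19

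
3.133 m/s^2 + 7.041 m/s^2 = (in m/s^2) 10.17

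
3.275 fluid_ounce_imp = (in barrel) 0.0005853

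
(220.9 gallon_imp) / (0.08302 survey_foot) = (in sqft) 427.2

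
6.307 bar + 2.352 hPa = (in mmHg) 4732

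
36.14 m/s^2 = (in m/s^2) 36.14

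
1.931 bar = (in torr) 1448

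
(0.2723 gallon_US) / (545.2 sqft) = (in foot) 6.677e-05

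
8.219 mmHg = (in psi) 0.1589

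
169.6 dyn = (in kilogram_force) 0.0001729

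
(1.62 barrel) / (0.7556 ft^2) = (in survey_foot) 12.04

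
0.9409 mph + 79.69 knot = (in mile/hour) 92.65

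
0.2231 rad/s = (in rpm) 2.13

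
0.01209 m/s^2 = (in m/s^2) 0.01209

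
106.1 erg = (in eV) 6.622e+13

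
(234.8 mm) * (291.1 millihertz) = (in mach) 0.0002007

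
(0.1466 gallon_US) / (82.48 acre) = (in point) 4.713e-06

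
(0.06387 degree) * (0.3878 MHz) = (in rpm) 4128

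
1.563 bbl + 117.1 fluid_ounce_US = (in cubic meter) 0.252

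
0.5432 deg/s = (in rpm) 0.09053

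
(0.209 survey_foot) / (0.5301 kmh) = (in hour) 0.0001202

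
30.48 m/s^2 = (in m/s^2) 30.48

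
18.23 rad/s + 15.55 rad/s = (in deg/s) 1935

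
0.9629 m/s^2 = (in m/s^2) 0.9629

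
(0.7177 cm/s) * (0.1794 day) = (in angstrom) 1.112e+12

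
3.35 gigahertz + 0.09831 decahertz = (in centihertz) 3.35e+11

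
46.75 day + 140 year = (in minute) 7.365e+07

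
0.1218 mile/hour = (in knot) 0.1058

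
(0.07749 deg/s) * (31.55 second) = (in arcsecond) 8801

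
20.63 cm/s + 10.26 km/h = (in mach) 0.008976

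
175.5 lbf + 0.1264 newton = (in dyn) 7.808e+07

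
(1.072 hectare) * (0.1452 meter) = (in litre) 1.557e+06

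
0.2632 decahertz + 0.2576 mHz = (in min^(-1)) 157.9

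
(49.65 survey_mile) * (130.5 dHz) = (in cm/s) 1.043e+08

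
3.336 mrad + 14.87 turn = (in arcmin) 3.212e+05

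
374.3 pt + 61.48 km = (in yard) 6.724e+04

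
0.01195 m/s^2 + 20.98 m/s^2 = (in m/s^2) 20.99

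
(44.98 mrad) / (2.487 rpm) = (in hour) 4.797e-05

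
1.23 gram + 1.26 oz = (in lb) 0.08146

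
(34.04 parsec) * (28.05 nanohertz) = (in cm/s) 2.946e+12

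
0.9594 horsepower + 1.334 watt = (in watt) 716.8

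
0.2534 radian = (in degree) 14.52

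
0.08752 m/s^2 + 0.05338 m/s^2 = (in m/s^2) 0.1409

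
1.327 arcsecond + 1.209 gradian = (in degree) 1.088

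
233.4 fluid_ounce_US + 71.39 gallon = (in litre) 277.1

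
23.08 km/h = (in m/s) 6.411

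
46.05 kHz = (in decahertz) 4605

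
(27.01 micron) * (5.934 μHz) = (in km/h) 5.77e-10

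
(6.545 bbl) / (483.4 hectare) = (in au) 1.439e-18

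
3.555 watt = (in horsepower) 0.004767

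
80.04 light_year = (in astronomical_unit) 5.062e+06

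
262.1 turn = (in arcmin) 5.661e+06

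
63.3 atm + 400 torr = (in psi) 938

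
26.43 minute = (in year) 5.029e-05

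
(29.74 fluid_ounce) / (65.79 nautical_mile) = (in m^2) 7.218e-09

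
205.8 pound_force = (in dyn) 9.154e+07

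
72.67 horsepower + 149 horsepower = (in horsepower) 221.7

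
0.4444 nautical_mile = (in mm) 8.23e+05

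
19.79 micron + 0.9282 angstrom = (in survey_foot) 6.493e-05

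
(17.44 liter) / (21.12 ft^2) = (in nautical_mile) 4.799e-06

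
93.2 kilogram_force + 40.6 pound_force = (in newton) 1095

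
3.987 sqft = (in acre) 9.153e-05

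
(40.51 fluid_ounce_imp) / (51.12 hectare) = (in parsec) 7.297e-26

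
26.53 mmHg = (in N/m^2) 3537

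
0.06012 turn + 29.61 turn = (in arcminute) 6.409e+05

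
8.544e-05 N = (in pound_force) 1.921e-05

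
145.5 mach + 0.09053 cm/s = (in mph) 1.108e+05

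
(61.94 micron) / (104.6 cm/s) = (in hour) 1.645e-08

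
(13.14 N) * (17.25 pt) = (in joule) 0.07996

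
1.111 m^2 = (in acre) 0.0002745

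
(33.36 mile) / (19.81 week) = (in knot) 0.00871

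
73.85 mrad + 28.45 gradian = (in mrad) 520.7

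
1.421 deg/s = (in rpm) 0.2368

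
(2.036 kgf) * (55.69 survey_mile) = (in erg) 1.789e+13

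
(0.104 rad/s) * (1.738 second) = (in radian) 0.1808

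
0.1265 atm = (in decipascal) 1.282e+05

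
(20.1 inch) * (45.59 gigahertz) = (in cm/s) 2.328e+12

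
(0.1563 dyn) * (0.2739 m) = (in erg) 4.281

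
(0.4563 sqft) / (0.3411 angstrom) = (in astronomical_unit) 0.008308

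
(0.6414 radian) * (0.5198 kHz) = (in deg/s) 1.91e+04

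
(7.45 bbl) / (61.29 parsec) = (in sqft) 6.741e-18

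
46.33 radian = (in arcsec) 9.556e+06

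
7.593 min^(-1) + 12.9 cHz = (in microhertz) 2.556e+05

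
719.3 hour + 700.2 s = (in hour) 719.5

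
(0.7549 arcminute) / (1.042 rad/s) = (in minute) 3.512e-06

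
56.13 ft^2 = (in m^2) 5.215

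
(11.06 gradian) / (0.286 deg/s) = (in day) 0.0004028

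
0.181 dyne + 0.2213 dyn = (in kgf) 4.102e-07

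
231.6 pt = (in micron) 8.17e+04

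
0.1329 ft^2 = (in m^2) 0.01235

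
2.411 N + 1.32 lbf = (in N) 8.283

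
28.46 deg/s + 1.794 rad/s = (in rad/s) 2.291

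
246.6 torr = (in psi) 4.768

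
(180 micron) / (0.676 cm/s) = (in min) 0.0004438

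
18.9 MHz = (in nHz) 1.89e+16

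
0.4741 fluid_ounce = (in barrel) 8.819e-05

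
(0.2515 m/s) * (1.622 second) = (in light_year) 4.312e-17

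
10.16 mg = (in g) 0.01016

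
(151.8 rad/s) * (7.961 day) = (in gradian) 6.647e+09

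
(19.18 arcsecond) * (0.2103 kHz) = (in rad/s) 0.01956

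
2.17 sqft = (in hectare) 2.016e-05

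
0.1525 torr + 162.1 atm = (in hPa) 1.642e+05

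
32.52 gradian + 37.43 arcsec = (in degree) 29.28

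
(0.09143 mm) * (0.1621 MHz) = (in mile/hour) 33.15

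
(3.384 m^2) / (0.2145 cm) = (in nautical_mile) 0.8518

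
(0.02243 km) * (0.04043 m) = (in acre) 0.0002241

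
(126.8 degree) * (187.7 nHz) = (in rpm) 3.967e-06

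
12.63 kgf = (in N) 123.9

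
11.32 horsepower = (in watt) 8441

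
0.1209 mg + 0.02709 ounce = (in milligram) 768.1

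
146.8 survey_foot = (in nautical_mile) 0.02416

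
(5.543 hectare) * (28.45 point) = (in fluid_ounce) 1.881e+07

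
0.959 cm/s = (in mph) 0.02145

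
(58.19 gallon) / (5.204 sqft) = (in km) 0.0004556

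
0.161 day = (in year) 0.0004411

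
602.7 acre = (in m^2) 2.439e+06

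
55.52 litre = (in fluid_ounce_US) 1877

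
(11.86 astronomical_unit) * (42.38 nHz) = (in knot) 1.462e+05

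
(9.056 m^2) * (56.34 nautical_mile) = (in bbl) 5.943e+06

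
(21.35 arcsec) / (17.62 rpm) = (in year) 1.779e-12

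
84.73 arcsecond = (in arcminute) 1.412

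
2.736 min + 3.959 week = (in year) 0.07593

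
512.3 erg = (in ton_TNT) 1.224e-14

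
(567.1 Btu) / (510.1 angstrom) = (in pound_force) 2.637e+12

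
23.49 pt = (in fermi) 8.287e+12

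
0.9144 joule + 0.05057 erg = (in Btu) 0.0008667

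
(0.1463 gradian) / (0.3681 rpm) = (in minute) 0.0009936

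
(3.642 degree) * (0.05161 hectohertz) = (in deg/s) 18.8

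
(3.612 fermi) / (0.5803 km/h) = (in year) 7.105e-22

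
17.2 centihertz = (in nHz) 1.72e+08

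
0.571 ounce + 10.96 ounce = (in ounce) 11.53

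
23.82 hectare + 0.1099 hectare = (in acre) 59.13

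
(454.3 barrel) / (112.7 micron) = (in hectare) 64.09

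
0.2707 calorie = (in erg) 1.133e+07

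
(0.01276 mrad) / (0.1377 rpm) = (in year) 2.806e-11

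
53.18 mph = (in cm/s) 2377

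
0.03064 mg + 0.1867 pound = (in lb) 0.1867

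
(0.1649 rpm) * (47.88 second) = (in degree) 47.37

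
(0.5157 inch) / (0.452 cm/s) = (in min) 0.0483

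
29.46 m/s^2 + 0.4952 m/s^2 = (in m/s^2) 29.96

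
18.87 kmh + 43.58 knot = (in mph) 61.88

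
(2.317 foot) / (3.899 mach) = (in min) 8.866e-06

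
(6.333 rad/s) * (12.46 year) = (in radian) 2.488e+09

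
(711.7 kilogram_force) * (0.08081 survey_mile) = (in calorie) 2.169e+05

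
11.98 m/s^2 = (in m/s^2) 11.98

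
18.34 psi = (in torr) 948.5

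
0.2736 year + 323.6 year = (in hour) 2.837e+06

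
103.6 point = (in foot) 0.1199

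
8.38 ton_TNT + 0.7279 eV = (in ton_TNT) 8.38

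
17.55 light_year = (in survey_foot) 5.447e+17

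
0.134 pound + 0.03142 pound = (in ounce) 2.647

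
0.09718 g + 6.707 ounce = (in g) 190.2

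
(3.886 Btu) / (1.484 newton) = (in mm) 2.763e+06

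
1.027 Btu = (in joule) 1084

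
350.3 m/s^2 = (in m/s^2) 350.3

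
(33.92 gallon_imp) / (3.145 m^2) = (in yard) 0.05362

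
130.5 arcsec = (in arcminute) 2.175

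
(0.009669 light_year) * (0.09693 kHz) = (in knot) 1.724e+16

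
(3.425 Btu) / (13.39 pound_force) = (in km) 0.06067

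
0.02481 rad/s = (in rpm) 0.2369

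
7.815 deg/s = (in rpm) 1.303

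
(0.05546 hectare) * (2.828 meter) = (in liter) 1.568e+06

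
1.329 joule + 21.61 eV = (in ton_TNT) 3.176e-10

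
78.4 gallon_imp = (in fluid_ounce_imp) 1.254e+04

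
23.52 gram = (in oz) 0.8296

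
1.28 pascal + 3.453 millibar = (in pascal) 346.6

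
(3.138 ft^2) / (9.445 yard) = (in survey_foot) 0.1107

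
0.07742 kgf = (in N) 0.7592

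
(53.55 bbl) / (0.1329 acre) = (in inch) 0.6232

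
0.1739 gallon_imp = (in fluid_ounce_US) 26.73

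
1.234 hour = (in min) 74.04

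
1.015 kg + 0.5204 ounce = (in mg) 1.03e+06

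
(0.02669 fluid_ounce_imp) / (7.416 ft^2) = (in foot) 3.611e-06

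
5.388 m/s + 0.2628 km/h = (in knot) 10.62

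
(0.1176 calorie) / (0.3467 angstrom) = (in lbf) 3.19e+09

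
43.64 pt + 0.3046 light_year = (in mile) 1.791e+12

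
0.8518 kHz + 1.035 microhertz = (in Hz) 851.8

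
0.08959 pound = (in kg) 0.04064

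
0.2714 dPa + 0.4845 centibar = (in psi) 0.07027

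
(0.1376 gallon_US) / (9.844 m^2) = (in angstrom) 5.291e+05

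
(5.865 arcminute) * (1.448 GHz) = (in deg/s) 1.415e+08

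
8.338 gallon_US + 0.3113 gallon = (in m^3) 0.03274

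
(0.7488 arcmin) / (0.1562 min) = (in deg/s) 0.001332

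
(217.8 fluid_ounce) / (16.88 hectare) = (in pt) 0.0001082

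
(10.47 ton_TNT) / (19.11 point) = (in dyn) 6.498e+17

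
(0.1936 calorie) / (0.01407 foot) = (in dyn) 1.889e+07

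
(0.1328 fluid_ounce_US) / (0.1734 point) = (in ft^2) 0.6911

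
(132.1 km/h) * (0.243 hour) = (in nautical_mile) 17.33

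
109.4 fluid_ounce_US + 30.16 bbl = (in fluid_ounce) 1.622e+05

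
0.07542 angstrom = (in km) 7.542e-15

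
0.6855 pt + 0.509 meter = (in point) 1444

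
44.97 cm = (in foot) 1.475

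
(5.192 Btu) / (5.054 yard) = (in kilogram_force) 120.9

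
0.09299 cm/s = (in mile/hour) 0.00208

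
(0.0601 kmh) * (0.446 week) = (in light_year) 4.76e-13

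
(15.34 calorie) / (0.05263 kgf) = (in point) 3.525e+05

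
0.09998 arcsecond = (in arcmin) 0.001666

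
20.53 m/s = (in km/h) 73.91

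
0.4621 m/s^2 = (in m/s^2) 0.4621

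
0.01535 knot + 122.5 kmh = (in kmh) 122.5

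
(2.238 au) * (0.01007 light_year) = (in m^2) 3.19e+25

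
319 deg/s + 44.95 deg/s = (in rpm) 60.66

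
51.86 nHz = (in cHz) 5.186e-06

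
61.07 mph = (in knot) 53.07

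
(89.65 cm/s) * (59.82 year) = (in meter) 1.691e+09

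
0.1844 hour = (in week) 0.001098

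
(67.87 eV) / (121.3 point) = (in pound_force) 5.713e-17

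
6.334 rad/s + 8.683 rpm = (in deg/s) 415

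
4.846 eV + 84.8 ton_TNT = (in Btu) 3.363e+08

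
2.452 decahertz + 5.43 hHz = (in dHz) 5675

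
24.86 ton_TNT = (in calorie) 2.486e+10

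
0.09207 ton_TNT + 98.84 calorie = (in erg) 3.852e+15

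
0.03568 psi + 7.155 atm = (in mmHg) 5440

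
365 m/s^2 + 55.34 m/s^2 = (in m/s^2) 420.3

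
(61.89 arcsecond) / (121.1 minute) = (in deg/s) 2.366e-06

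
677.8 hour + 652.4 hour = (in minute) 7.981e+04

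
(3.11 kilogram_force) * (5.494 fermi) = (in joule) 1.676e-13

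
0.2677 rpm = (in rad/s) 0.02803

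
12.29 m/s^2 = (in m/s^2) 12.29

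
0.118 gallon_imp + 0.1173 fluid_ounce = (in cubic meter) 0.0005399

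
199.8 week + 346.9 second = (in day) 1399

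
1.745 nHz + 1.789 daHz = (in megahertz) 1.789e-05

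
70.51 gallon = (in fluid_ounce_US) 9025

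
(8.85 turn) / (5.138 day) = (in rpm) 0.001196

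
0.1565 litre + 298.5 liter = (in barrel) 1.878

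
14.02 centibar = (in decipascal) 1.402e+05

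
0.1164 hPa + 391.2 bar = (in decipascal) 3.912e+08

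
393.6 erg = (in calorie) 9.407e-06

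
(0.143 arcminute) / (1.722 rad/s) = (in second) 2.416e-05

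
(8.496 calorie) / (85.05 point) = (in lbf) 266.3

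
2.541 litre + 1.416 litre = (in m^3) 0.003957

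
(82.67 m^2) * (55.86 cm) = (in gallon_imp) 1.016e+04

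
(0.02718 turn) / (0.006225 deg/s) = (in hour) 0.4366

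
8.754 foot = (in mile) 0.001658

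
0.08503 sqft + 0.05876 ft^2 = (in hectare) 1.336e-06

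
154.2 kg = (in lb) 340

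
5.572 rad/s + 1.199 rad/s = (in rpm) 64.66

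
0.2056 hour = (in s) 740.2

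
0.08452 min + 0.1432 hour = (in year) 1.651e-05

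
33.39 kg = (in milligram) 3.339e+07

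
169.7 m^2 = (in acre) 0.04193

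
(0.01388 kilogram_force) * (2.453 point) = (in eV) 7.352e+14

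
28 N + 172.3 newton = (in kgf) 20.42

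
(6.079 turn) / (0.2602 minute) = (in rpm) 23.36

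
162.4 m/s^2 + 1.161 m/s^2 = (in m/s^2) 163.6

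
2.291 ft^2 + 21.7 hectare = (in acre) 53.62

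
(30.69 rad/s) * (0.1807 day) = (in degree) 2.745e+07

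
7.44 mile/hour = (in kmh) 11.97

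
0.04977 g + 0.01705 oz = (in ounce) 0.01881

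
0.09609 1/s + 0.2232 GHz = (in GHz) 0.2232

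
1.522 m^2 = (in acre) 0.0003761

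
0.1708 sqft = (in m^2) 0.01587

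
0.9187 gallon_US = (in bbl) 0.02187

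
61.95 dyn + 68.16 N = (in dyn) 6.816e+06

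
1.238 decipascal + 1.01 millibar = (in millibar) 1.011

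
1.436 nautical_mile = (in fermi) 2.659e+18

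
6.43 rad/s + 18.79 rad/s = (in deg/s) 1445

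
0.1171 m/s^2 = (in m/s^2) 0.1171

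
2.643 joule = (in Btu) 0.002505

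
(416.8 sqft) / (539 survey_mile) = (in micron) 44.64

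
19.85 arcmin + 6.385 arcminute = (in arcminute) 26.23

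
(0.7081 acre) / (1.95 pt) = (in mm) 4.166e+09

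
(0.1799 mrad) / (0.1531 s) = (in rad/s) 0.001175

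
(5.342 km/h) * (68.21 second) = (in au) 6.766e-10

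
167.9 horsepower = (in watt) 1.252e+05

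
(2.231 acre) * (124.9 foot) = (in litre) 3.437e+08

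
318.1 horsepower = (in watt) 2.372e+05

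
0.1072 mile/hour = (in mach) 0.0001407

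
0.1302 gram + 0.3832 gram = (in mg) 513.4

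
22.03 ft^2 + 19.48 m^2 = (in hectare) 0.002153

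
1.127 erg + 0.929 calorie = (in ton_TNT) 9.29e-10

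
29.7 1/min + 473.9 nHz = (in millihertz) 495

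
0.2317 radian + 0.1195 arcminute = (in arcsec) 4.78e+04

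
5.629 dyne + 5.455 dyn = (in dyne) 11.08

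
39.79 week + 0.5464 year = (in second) 4.13e+07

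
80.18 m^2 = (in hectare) 0.008018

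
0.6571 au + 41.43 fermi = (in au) 0.6571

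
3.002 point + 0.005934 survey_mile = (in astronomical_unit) 6.384e-11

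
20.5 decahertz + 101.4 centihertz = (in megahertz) 0.000206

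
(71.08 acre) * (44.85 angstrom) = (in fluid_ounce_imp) 45.41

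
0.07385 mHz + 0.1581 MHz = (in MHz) 0.1581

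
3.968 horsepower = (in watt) 2959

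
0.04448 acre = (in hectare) 0.018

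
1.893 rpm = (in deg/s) 11.36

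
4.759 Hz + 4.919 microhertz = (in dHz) 47.59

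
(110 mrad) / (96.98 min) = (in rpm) 0.0001805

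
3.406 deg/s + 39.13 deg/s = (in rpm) 7.089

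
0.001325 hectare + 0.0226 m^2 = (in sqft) 142.9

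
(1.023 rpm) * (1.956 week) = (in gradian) 8.068e+06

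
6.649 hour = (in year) 0.000759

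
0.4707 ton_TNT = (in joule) 1.969e+09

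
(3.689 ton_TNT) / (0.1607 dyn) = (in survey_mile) 5.968e+12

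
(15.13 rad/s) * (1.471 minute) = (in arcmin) 4.591e+06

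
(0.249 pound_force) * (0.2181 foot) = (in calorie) 0.0176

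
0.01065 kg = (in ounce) 0.3757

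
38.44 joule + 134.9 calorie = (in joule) 602.9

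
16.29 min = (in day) 0.01131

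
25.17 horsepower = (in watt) 1.877e+04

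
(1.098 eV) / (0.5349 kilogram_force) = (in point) 9.506e-17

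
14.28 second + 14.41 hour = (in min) 864.8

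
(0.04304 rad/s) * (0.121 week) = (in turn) 501.3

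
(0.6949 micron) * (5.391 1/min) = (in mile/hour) 1.397e-07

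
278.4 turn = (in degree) 1.002e+05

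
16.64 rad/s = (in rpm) 158.9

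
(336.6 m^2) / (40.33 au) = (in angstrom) 0.5579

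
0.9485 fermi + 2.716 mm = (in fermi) 2.716e+12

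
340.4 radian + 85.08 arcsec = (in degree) 1.95e+04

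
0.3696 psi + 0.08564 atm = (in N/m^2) 1.123e+04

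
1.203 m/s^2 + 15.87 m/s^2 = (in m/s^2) 17.07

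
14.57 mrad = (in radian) 0.01457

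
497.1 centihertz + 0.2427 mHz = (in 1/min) 298.3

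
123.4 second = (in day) 0.001428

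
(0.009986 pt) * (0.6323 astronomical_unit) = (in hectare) 33.32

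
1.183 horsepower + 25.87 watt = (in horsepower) 1.218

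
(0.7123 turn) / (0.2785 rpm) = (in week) 0.0002537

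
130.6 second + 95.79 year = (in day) 3.496e+04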